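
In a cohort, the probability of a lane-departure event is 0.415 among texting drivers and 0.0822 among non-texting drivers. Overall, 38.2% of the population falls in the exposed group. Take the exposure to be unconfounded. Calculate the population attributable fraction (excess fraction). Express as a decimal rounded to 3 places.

PAF ≈ 0.607

Let p₁ = 0.415, p₀ = 0.0822.
Overall risk P(Y=1) = π·p₁ + (1−π)·p₀ = 0.382×0.415 + 0.618×0.0822 = 0.20933.
Under exogeneity, PAF = [P(Y=1) − p₀] / P(Y=1).
PAF = (0.20933 − 0.0822) / 0.20933 ≈ 0.6073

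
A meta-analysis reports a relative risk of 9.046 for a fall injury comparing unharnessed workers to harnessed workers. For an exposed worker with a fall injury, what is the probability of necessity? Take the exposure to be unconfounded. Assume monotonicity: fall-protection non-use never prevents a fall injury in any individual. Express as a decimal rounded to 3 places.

PN ≈ 0.889

Under exogeneity and monotonicity, PN = (RR − 1) / RR = 1 − 1/RR.
PN = (9.046 − 1) / 9.046 = 8.046 / 9.046 ≈ 0.8895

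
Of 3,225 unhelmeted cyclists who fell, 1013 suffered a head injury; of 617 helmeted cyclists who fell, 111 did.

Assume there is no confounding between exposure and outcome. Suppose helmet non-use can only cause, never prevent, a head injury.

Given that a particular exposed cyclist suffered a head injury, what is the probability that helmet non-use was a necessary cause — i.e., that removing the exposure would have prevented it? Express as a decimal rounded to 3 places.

p₁ = P(outcome | exposed) = 1013/3225 = 0.31411
p₀ = P(outcome | unexposed) = 111/617 = 0.1799
Under exogeneity and monotonicity, PN = (p₁ − p₀) / p₁.
PN = (0.31411 − 0.1799) / 0.31411 = 0.13421 / 0.31411 ≈ 0.4273

PN ≈ 0.427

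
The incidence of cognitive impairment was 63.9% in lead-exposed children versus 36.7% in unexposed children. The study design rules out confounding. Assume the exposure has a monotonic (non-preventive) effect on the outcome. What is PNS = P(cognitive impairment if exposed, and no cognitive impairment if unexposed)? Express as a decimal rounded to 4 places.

PNS ≈ 0.2720

p₁ = 0.639, p₀ = 0.367.
Under exogeneity and monotonicity, PNS = p₁ − p₀.
PNS = 0.639 − 0.367 = 0.272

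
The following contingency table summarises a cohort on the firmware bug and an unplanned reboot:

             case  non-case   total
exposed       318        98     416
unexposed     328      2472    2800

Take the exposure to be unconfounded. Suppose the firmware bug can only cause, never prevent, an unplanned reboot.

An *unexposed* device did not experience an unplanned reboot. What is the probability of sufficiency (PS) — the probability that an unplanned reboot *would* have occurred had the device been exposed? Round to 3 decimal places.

PS ≈ 0.733

p₁ = P(outcome | exposed) = 318/416 = 0.76442
p₀ = P(outcome | unexposed) = 328/2800 = 0.11714
Under exogeneity and monotonicity, PS = (p₁ − p₀)/(1 − p₀).
PS = (0.76442 − 0.11714) / 0.88286 ≈ 0.7332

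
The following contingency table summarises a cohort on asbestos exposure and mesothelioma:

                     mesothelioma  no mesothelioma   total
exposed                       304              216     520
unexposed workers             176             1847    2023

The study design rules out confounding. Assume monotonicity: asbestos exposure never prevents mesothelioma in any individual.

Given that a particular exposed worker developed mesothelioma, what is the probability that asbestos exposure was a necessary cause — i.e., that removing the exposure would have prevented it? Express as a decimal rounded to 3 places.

p₁ = P(outcome | exposed) = 304/520 = 0.58462
p₀ = P(outcome | unexposed) = 176/2023 = 0.087
Under exogeneity and monotonicity, PN = (p₁ − p₀)/p₁.
PN = (0.58462 − 0.087) / 0.58462 ≈ 0.8512

PN ≈ 0.851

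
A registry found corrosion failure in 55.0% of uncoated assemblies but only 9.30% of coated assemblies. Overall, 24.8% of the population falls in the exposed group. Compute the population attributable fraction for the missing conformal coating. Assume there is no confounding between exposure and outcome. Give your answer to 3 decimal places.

PAF ≈ 0.549

p₁ = 0.55, p₀ = 0.093.
Overall risk P(Y=1) = π·p₁ + (1−π)·p₀ = 0.248×0.55 + 0.752×0.093 = 0.20634.
Under exogeneity, PAF = [P(Y=1) − p₀] / P(Y=1).
PAF = (0.20634 − 0.093) / 0.20634 ≈ 0.5493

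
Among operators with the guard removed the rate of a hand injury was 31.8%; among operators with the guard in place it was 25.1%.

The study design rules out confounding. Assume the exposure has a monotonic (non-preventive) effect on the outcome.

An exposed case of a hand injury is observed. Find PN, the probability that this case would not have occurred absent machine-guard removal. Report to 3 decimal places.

PN ≈ 0.211

p₁ = 0.318, p₀ = 0.251.
Under exogeneity and monotonicity, PN = (p₁ − p₀) / p₁.
PN = (0.318 − 0.251) / 0.318 = 0.067 / 0.318 ≈ 0.2107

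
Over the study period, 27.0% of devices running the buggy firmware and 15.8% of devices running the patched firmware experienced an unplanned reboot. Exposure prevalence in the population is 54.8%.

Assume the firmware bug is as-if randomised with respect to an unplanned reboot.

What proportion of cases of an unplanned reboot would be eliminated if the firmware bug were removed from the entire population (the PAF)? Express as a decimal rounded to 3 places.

PAF ≈ 0.280

p₁ = 0.27, p₀ = 0.158.
Overall risk P(Y=1) = π·p₁ + (1−π)·p₀ = 0.548×0.27 + 0.452×0.158 = 0.21938.
Under exogeneity, PAF = [P(Y=1) − p₀] / P(Y=1).
PAF = (0.21938 − 0.158) / 0.21938 ≈ 0.2798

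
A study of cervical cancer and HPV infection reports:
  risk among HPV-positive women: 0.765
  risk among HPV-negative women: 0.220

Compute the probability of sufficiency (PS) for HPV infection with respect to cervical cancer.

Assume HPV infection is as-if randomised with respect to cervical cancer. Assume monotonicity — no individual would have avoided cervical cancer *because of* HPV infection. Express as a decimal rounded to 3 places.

PS ≈ 0.699

Let p₁ = 0.765, p₀ = 0.22.
Under exogeneity and monotonicity, PS = (p₁ − p₀) / (1 − p₀).
PS = (0.765 − 0.22) / (1 − 0.22) = 0.545 / 0.78 ≈ 0.6987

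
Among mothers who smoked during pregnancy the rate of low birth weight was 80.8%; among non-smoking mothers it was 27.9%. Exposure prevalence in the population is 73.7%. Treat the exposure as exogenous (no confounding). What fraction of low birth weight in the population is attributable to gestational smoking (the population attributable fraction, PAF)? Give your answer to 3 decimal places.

p₁ = 0.808, p₀ = 0.279.
Overall risk P(Y=1) = π·p₁ + (1−π)·p₀ = 0.737×0.808 + 0.263×0.279 = 0.66887.
Under exogeneity, PAF = [P(Y=1) − p₀] / P(Y=1).
PAF = (0.66887 − 0.279) / 0.66887 ≈ 0.5829

PAF ≈ 0.583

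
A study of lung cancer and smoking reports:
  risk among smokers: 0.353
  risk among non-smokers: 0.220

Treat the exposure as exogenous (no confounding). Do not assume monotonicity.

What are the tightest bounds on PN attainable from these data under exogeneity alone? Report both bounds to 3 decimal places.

Let p₁ = 0.353, p₀ = 0.22.
Under exogeneity alone the bounds on PN are max{0,(p₁−p₀)/p₁} ≤ PN ≤ min{1,(1−p₀)/p₁}.
  lower = (p₁ − p₀)/p₁ = 0.133 / 0.353 ≈ 0.3768
  upper = min{1, (1 − p₀)/p₁} = 0.78 / 0.353 ≈ 2.2096 → capped at 1

0.377 ≤ PN ≤ 1.000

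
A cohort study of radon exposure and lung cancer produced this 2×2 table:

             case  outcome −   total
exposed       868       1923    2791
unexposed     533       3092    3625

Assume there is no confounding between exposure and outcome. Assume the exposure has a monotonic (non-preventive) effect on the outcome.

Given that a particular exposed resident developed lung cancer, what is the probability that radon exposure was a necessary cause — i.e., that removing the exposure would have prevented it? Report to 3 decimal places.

PN ≈ 0.527

p₁ = P(outcome | exposed) = 868/2791 = 0.311
p₀ = P(outcome | unexposed) = 533/3625 = 0.14703
Under exogeneity and monotonicity, PN = (p₁ − p₀) / p₁.
PN = (0.311 − 0.14703) / 0.311 = 0.16397 / 0.311 ≈ 0.5272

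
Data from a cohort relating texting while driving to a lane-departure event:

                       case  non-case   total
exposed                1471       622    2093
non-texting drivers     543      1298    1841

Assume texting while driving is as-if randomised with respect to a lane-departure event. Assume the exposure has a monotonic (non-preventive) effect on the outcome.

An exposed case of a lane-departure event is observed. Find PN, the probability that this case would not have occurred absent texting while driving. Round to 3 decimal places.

PN ≈ 0.580

p₁ = P(outcome | exposed) = 1471/2093 = 0.70282
p₀ = P(outcome | unexposed) = 543/1841 = 0.29495
Under exogeneity and monotonicity, PN = (p₁ − p₀) / p₁.
PN = (0.70282 − 0.29495) / 0.70282 = 0.40787 / 0.70282 ≈ 0.5803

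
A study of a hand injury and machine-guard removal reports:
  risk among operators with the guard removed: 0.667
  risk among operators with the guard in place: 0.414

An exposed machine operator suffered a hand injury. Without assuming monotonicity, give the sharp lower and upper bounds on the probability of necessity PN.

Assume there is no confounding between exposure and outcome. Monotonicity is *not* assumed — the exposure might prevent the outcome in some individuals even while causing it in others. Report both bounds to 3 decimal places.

Let p₁ = 0.667, p₀ = 0.414.
Under exogeneity alone the bounds on PN are max{0,(p₁−p₀)/p₁} ≤ PN ≤ min{1,(1−p₀)/p₁}.
  lower = (p₁ − p₀)/p₁ = 0.253 / 0.667 ≈ 0.3793
  upper = min{1, (1 − p₀)/p₁} = 0.586 / 0.667 ≈ 0.8786

0.379 ≤ PN ≤ 0.879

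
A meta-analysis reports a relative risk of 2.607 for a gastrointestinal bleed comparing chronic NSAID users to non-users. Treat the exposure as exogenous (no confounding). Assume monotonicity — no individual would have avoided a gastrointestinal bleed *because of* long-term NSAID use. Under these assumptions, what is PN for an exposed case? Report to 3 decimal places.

PN ≈ 0.616

Under exogeneity and monotonicity, PN = (RR − 1) / RR = 1 − 1/RR.
PN = (2.607 − 1) / 2.607 = 1.607 / 2.607 ≈ 0.6164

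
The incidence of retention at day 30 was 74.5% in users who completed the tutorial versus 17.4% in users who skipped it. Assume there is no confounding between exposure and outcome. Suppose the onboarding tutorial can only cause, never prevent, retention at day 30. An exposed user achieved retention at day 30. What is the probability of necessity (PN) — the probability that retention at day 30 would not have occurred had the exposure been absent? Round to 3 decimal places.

PN ≈ 0.766

p₁ = 0.745, p₀ = 0.174.
Under exogeneity and monotonicity, PN = (p₁ − p₀) / p₁.
PN = (0.745 − 0.174) / 0.745 = 0.571 / 0.745 ≈ 0.7664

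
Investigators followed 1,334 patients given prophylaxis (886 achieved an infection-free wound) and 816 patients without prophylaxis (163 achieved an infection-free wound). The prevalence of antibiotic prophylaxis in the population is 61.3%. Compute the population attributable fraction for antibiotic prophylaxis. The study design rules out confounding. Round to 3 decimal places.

PAF ≈ 0.588

p₁ = P(outcome | exposed) = 886/1334 = 0.66417
p₀ = P(outcome | unexposed) = 163/816 = 0.19975
Overall risk P(Y=1) = π·p₁ + (1−π)·p₀ = 0.613×0.66417 + 0.387×0.19975 = 0.48444.
Under exogeneity, PAF = [P(Y=1) − p₀] / P(Y=1).
PAF = (0.48444 − 0.19975) / 0.48444 ≈ 0.5877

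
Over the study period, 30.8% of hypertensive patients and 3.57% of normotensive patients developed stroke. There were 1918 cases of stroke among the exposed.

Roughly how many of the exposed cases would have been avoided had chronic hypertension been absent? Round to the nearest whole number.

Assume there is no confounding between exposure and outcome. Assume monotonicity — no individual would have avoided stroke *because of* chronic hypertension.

about 1696 cases

p₁ = 0.308, p₀ = 0.0357.
PN = (p₁ − p₀)/p₁ = (0.308 − 0.0357) / 0.308 ≈ 0.88409.
Attributable cases ≈ PN × (exposed cases) = 0.88409 × 1918 ≈ 1695.69.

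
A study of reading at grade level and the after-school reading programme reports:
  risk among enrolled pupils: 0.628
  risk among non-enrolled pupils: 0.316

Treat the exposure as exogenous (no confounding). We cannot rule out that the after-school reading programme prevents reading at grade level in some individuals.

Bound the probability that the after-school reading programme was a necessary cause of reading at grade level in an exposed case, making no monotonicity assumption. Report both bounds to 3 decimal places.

0.497 ≤ PN ≤ 1.000

Let p₁ = 0.628, p₀ = 0.316.
Under exogeneity alone the bounds on PN are max{0,(p₁−p₀)/p₁} ≤ PN ≤ min{1,(1−p₀)/p₁}.
  lower = (p₁ − p₀)/p₁ = 0.312 / 0.628 ≈ 0.4968
  upper = min{1, (1 − p₀)/p₁} = 0.684 / 0.628 ≈ 1.0892 → capped at 1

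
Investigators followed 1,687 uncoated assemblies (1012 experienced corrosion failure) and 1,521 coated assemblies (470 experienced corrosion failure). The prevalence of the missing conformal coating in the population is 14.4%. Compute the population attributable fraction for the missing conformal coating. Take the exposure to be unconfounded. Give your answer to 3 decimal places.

PAF ≈ 0.119

p₁ = P(outcome | exposed) = 1012/1687 = 0.59988
p₀ = P(outcome | unexposed) = 470/1521 = 0.30901
Overall risk P(Y=1) = π·p₁ + (1−π)·p₀ = 0.144×0.59988 + 0.856×0.30901 = 0.35089.
Under exogeneity, PAF = [P(Y=1) − p₀] / P(Y=1).
PAF = (0.35089 − 0.30901) / 0.35089 ≈ 0.1194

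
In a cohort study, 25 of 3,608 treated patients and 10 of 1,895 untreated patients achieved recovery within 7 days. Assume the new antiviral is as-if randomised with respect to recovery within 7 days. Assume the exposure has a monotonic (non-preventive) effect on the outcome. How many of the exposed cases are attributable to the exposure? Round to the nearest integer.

about 6 cases

p₁ = P(outcome | exposed) = 25/3608 = 0.006929
p₀ = P(outcome | unexposed) = 10/1895 = 0.005277
PN = (p₁ − p₀)/p₁ = (0.006929 − 0.005277) / 0.006929 ≈ 0.23842.
Attributable cases ≈ PN × (exposed cases) = 0.23842 × 25 ≈ 5.96.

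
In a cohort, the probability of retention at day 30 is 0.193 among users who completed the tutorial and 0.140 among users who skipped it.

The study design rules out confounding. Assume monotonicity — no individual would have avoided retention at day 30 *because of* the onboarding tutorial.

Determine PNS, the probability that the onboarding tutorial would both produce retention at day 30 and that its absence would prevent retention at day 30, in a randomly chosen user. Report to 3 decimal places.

PNS ≈ 0.053

Let p₁ = 0.193, p₀ = 0.14.
Under exogeneity and monotonicity, PNS = p₁ − p₀.
PNS = 0.193 − 0.14 = 0.053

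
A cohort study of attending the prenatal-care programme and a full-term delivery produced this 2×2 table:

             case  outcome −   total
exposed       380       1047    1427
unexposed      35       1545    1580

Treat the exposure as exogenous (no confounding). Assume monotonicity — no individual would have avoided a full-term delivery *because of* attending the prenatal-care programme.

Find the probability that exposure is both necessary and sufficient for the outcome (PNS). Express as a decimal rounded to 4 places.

PNS ≈ 0.2441

p₁ = P(outcome | exposed) = 380/1427 = 0.26629
p₀ = P(outcome | unexposed) = 35/1580 = 0.022152
Under exogeneity and monotonicity, PNS = p₁ − p₀.
PNS = 0.26629 − 0.022152 = 0.24414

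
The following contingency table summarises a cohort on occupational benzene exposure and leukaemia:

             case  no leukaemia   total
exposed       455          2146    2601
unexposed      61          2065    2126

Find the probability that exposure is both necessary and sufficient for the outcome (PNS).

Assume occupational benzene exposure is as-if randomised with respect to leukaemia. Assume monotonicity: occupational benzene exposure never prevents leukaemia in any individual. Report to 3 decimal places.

p₁ = P(outcome | exposed) = 455/2601 = 0.17493
p₀ = P(outcome | unexposed) = 61/2126 = 0.028692
Under exogeneity and monotonicity, PNS = p₁ − p₀.
PNS = 0.17493 − 0.028692 = 0.14624

PNS ≈ 0.146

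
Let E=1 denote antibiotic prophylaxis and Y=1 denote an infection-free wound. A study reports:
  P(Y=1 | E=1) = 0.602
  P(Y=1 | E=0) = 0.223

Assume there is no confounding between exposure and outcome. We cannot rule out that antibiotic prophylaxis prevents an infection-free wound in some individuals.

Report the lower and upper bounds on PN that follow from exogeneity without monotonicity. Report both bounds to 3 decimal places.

Let p₁ = 0.602, p₀ = 0.223.
Under exogeneity alone the bounds on PN are max{0,(p₁−p₀)/p₁} ≤ PN ≤ min{1,(1−p₀)/p₁}.
  lower = (p₁ − p₀)/p₁ = 0.379 / 0.602 ≈ 0.6296
  upper = min{1, (1 − p₀)/p₁} = 0.777 / 0.602 ≈ 1.2907 → capped at 1

0.630 ≤ PN ≤ 1.000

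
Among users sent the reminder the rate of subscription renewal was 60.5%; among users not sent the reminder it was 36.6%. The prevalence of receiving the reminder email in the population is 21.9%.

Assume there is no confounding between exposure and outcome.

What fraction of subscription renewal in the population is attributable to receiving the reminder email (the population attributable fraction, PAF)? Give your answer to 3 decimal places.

p₁ = 0.605, p₀ = 0.366.
Overall risk P(Y=1) = π·p₁ + (1−π)·p₀ = 0.219×0.605 + 0.781×0.366 = 0.41834.
Under exogeneity, PAF = [P(Y=1) − p₀] / P(Y=1).
PAF = (0.41834 − 0.366) / 0.41834 ≈ 0.1251

PAF ≈ 0.125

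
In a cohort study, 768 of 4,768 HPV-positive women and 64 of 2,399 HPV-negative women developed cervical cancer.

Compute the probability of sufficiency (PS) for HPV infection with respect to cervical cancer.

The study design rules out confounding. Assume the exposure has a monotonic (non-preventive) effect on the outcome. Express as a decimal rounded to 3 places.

PS ≈ 0.138

p₁ = P(outcome | exposed) = 768/4768 = 0.16107
p₀ = P(outcome | unexposed) = 64/2399 = 0.026678
Under exogeneity and monotonicity, PS = (p₁ − p₀) / (1 − p₀).
PS = (0.16107 − 0.026678) / (1 − 0.026678) = 0.1344 / 0.97332 ≈ 0.1381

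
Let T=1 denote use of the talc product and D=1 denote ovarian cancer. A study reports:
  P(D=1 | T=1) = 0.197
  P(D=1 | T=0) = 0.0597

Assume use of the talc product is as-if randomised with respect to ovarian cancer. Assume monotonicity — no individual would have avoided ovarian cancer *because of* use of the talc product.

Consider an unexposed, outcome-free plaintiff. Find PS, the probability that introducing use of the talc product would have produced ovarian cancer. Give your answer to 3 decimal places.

Let p₁ = 0.197, p₀ = 0.0597.
Under exogeneity and monotonicity, PS = (p₁ − p₀) / (1 − p₀).
PS = (0.197 − 0.0597) / (1 − 0.0597) = 0.1373 / 0.9403 ≈ 0.1460

PS ≈ 0.146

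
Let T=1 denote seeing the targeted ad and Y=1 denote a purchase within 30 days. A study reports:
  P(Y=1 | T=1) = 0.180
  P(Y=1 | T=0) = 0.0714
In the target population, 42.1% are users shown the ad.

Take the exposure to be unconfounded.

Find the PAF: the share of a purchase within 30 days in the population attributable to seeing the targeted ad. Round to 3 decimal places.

PAF ≈ 0.390

Let p₁ = 0.18, p₀ = 0.0714.
Overall risk P(Y=1) = π·p₁ + (1−π)·p₀ = 0.421×0.18 + 0.579×0.0714 = 0.11712.
Under exogeneity, PAF = [P(Y=1) − p₀] / P(Y=1).
PAF = (0.11712 − 0.0714) / 0.11712 ≈ 0.3904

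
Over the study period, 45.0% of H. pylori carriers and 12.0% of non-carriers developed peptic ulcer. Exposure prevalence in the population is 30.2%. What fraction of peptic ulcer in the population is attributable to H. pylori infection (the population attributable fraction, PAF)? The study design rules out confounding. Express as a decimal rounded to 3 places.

PAF ≈ 0.454

p₁ = 0.45, p₀ = 0.12.
Overall risk P(Y=1) = π·p₁ + (1−π)·p₀ = 0.302×0.45 + 0.698×0.12 = 0.21966.
Under exogeneity, PAF = [P(Y=1) − p₀] / P(Y=1).
PAF = (0.21966 − 0.12) / 0.21966 ≈ 0.4537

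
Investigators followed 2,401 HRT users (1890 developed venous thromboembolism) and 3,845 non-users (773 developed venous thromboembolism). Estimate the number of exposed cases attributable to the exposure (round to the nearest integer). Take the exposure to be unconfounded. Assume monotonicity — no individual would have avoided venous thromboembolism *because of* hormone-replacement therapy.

p₁ = P(outcome | exposed) = 1890/2401 = 0.78717
p₀ = P(outcome | unexposed) = 773/3845 = 0.20104
PN = (p₁ − p₀)/p₁ = (0.78717 − 0.20104) / 0.78717 ≈ 0.74460.
Attributable cases ≈ PN × (exposed cases) = 0.74460 × 1890 ≈ 1407.30.

about 1407 cases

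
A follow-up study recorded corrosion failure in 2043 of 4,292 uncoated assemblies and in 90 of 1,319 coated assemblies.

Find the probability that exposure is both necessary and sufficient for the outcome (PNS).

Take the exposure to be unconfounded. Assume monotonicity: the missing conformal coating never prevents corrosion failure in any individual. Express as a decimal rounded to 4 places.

PNS ≈ 0.4078

p₁ = P(outcome | exposed) = 2043/4292 = 0.476
p₀ = P(outcome | unexposed) = 90/1319 = 0.068234
Under exogeneity and monotonicity, PNS = p₁ − p₀.
PNS = 0.476 − 0.068234 = 0.40777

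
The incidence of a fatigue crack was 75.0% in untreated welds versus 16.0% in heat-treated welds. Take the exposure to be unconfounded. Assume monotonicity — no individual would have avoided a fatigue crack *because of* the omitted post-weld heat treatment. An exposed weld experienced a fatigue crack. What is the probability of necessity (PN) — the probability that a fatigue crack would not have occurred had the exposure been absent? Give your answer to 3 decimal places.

p₁ = 0.75, p₀ = 0.16.
Under exogeneity and monotonicity, PN = (p₁ − p₀) / p₁.
PN = (0.75 − 0.16) / 0.75 = 0.59 / 0.75 ≈ 0.7867

PN ≈ 0.787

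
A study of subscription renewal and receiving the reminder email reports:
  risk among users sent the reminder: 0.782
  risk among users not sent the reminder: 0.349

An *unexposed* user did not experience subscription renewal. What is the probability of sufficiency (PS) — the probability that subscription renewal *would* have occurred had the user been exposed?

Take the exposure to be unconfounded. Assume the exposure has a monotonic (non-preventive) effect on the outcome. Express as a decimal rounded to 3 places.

PS ≈ 0.665

Let p₁ = 0.782, p₀ = 0.349.
Under exogeneity and monotonicity, PS = (p₁ − p₀) / (1 − p₀).
PS = (0.782 − 0.349) / (1 − 0.349) = 0.433 / 0.651 ≈ 0.6651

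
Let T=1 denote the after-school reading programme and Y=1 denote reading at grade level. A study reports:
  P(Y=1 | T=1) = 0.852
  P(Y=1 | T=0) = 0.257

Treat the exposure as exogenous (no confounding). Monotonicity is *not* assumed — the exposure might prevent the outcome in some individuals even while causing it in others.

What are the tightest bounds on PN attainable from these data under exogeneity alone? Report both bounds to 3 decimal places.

0.698 ≤ PN ≤ 0.872

Let p₁ = 0.852, p₀ = 0.257.
Under exogeneity alone the bounds on PN are max{0,(p₁−p₀)/p₁} ≤ PN ≤ min{1,(1−p₀)/p₁}.
  lower = (p₁ − p₀)/p₁ = 0.595 / 0.852 ≈ 0.6984
  upper = min{1, (1 − p₀)/p₁} = 0.743 / 0.852 ≈ 0.8721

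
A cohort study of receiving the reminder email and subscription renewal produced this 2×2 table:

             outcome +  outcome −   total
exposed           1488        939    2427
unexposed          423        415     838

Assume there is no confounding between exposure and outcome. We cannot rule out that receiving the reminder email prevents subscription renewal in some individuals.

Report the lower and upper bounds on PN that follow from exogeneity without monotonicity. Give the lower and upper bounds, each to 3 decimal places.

0.177 ≤ PN ≤ 0.808

p₁ = P(outcome | exposed) = 1488/2427 = 0.6131
p₀ = P(outcome | unexposed) = 423/838 = 0.50477
Under exogeneity alone the bounds on PN are max{0,(p₁−p₀)/p₁} ≤ PN ≤ min{1,(1−p₀)/p₁}.
  lower = (p₁ − p₀)/p₁ = 0.10833 / 0.6131 ≈ 0.1767
  upper = min{1, (1 − p₀)/p₁} = 0.49523 / 0.6131 ≈ 0.8077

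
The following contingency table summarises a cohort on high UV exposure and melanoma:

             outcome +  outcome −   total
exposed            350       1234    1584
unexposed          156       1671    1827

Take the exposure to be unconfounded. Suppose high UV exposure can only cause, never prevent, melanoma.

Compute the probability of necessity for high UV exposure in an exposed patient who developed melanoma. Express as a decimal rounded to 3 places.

p₁ = P(outcome | exposed) = 350/1584 = 0.22096
p₀ = P(outcome | unexposed) = 156/1827 = 0.085386
Under exogeneity and monotonicity, PN = (p₁ − p₀) / p₁.
PN = (0.22096 − 0.085386) / 0.22096 = 0.13557 / 0.22096 ≈ 0.6136

PN ≈ 0.614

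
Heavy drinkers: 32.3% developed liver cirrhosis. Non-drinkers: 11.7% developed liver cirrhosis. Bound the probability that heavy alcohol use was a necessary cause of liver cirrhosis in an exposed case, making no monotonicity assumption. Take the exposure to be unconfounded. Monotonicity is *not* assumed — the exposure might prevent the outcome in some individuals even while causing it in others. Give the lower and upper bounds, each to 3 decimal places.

p₁ = 0.323, p₀ = 0.117.
Under exogeneity alone the bounds on PN are max{0,(p₁−p₀)/p₁} ≤ PN ≤ min{1,(1−p₀)/p₁}.
  lower = (p₁ − p₀)/p₁ = 0.206 / 0.323 ≈ 0.6378
  upper = min{1, (1 − p₀)/p₁} = 0.883 / 0.323 ≈ 2.7337 → capped at 1

0.638 ≤ PN ≤ 1.000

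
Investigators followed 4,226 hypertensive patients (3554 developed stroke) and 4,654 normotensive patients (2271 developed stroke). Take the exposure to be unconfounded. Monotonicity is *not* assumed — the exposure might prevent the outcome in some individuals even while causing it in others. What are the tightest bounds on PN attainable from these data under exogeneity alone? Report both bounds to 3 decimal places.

0.420 ≤ PN ≤ 0.609

p₁ = P(outcome | exposed) = 3554/4226 = 0.84098
p₀ = P(outcome | unexposed) = 2271/4654 = 0.48797
Under exogeneity alone the bounds on PN are max{0,(p₁−p₀)/p₁} ≤ PN ≤ min{1,(1−p₀)/p₁}.
  lower = (p₁ − p₀)/p₁ = 0.35302 / 0.84098 ≈ 0.4198
  upper = min{1, (1 − p₀)/p₁} = 0.51203 / 0.84098 ≈ 0.6088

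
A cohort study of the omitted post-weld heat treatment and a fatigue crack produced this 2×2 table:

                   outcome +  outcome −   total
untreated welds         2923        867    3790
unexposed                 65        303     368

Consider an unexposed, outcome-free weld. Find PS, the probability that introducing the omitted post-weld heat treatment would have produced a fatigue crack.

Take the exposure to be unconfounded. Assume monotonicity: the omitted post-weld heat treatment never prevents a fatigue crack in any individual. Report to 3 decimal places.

p₁ = P(outcome | exposed) = 2923/3790 = 0.77124
p₀ = P(outcome | unexposed) = 65/368 = 0.17663
Under exogeneity and monotonicity, PS = (p₁ − p₀)/(1 − p₀).
PS = (0.77124 − 0.17663) / 0.82337 ≈ 0.7222

PS ≈ 0.722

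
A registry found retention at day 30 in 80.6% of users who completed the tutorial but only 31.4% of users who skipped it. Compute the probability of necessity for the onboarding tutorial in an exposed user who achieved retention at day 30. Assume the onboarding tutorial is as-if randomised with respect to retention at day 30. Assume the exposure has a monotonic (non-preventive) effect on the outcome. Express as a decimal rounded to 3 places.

PN ≈ 0.610

p₁ = 0.806, p₀ = 0.314.
Under exogeneity and monotonicity, PN = (p₁ − p₀) / p₁.
PN = (0.806 − 0.314) / 0.806 = 0.492 / 0.806 ≈ 0.6104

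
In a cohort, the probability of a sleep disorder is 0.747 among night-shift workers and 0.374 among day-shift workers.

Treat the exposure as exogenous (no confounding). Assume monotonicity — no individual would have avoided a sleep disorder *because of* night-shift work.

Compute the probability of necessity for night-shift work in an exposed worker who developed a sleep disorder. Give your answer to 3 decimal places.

PN ≈ 0.499

Let p₁ = 0.747, p₀ = 0.374.
Under exogeneity and monotonicity, PN = (p₁ − p₀) / p₁.
PN = (0.747 − 0.374) / 0.747 = 0.373 / 0.747 ≈ 0.4993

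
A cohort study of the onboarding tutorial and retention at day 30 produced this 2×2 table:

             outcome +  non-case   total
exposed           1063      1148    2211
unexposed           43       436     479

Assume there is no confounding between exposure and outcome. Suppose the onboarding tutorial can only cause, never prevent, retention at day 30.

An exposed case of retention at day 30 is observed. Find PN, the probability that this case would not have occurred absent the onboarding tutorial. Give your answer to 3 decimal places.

p₁ = P(outcome | exposed) = 1063/2211 = 0.48078
p₀ = P(outcome | unexposed) = 43/479 = 0.08977
Under exogeneity and monotonicity, PN = (p₁ − p₀) / p₁.
PN = (0.48078 − 0.08977) / 0.48078 = 0.39101 / 0.48078 ≈ 0.8133

PN ≈ 0.813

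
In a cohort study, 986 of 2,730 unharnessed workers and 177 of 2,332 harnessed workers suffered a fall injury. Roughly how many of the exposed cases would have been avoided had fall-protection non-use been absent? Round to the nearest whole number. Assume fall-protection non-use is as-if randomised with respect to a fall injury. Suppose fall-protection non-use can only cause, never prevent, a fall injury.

about 779 cases

p₁ = P(outcome | exposed) = 986/2730 = 0.36117
p₀ = P(outcome | unexposed) = 177/2332 = 0.075901
PN = (p₁ − p₀)/p₁ = (0.36117 − 0.075901) / 0.36117 ≈ 0.78985.
Attributable cases ≈ PN × (exposed cases) = 0.78985 × 986 ≈ 778.79.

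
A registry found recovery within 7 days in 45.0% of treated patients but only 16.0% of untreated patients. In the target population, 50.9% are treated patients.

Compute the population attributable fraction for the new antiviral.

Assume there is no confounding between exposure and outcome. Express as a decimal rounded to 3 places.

p₁ = 0.45, p₀ = 0.16.
Overall risk P(Y=1) = π·p₁ + (1−π)·p₀ = 0.509×0.45 + 0.491×0.16 = 0.30761.
Under exogeneity, PAF = [P(Y=1) − p₀] / P(Y=1).
PAF = (0.30761 − 0.16) / 0.30761 ≈ 0.4799

PAF ≈ 0.480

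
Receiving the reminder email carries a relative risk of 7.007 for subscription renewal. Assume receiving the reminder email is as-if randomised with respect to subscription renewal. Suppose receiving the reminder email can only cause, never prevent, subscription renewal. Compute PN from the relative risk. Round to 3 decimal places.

Under exogeneity and monotonicity, PN = (RR − 1) / RR = 1 − 1/RR.
PN = (7.007 − 1) / 7.007 = 6.007 / 7.007 ≈ 0.8573

PN ≈ 0.857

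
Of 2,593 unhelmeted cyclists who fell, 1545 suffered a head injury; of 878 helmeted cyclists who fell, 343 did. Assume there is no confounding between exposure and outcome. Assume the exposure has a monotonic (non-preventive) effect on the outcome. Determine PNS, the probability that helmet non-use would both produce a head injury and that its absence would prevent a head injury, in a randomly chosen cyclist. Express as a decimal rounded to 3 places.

p₁ = P(outcome | exposed) = 1545/2593 = 0.59583
p₀ = P(outcome | unexposed) = 343/878 = 0.39066
Under exogeneity and monotonicity, PNS = p₁ − p₀.
PNS = 0.59583 − 0.39066 = 0.20517

PNS ≈ 0.205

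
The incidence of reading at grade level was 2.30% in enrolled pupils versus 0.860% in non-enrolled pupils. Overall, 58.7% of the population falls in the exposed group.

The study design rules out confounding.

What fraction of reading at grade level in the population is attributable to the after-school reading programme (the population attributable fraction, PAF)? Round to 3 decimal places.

p₁ = 0.023, p₀ = 0.0086.
Overall risk P(Y=1) = π·p₁ + (1−π)·p₀ = 0.587×0.023 + 0.413×0.0086 = 0.017053.
Under exogeneity, PAF = [P(Y=1) − p₀] / P(Y=1).
PAF = (0.017053 − 0.0086) / 0.017053 ≈ 0.4957

PAF ≈ 0.496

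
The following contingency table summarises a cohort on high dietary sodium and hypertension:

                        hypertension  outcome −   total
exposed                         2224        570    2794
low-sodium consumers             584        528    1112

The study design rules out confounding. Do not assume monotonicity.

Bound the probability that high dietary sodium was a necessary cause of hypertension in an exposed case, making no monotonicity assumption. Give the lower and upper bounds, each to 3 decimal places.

0.340 ≤ PN ≤ 0.597

p₁ = P(outcome | exposed) = 2224/2794 = 0.79599
p₀ = P(outcome | unexposed) = 584/1112 = 0.52518
Under exogeneity alone the bounds on PN are max{0,(p₁−p₀)/p₁} ≤ PN ≤ min{1,(1−p₀)/p₁}.
  lower = (p₁ − p₀)/p₁ = 0.27081 / 0.79599 ≈ 0.3402
  upper = min{1, (1 − p₀)/p₁} = 0.47482 / 0.79599 ≈ 0.5965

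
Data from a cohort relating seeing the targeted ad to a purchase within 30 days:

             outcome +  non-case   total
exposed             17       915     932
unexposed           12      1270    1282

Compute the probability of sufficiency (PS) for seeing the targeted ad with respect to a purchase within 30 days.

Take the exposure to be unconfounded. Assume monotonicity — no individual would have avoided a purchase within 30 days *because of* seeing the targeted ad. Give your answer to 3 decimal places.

p₁ = P(outcome | exposed) = 17/932 = 0.01824
p₀ = P(outcome | unexposed) = 12/1282 = 0.0093604
Under exogeneity and monotonicity, PS = (p₁ − p₀) / (1 − p₀).
PS = (0.01824 − 0.0093604) / (1 − 0.0093604) = 0.00888 / 0.99064 ≈ 0.0090

PS ≈ 0.009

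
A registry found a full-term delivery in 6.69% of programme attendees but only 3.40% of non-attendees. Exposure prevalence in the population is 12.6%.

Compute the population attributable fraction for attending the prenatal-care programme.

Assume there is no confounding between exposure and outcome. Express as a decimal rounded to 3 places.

PAF ≈ 0.109

p₁ = 0.0669, p₀ = 0.034.
Overall risk P(Y=1) = π·p₁ + (1−π)·p₀ = 0.126×0.0669 + 0.874×0.034 = 0.038145.
Under exogeneity, PAF = [P(Y=1) − p₀] / P(Y=1).
PAF = (0.038145 − 0.034) / 0.038145 ≈ 0.1087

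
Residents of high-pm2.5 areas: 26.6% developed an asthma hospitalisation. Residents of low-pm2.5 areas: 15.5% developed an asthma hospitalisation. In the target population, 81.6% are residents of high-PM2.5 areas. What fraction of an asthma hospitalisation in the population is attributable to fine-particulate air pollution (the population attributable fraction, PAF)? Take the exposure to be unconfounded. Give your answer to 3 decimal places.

p₁ = 0.266, p₀ = 0.155.
Overall risk P(Y=1) = π·p₁ + (1−π)·p₀ = 0.816×0.266 + 0.184×0.155 = 0.24558.
Under exogeneity, PAF = [P(Y=1) − p₀] / P(Y=1).
PAF = (0.24558 − 0.155) / 0.24558 ≈ 0.3688

PAF ≈ 0.369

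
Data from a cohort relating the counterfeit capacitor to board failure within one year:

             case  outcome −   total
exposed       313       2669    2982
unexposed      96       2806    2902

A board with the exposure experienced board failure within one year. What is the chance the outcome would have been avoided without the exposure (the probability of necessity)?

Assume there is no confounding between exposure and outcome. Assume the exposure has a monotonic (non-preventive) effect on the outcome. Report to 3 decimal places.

p₁ = P(outcome | exposed) = 313/2982 = 0.10496
p₀ = P(outcome | unexposed) = 96/2902 = 0.033081
Under exogeneity and monotonicity, PN = (p₁ − p₀)/p₁.
PN = (0.10496 − 0.033081) / 0.10496 ≈ 0.6848

PN ≈ 0.685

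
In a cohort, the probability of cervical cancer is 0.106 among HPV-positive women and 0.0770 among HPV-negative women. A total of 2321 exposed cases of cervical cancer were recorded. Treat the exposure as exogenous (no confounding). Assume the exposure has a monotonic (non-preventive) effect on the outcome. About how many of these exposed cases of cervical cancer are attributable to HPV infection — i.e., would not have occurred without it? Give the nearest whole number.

Let p₁ = 0.106, p₀ = 0.077.
PN = (p₁ − p₀)/p₁ = (0.106 − 0.077) / 0.106 ≈ 0.27358.
Attributable cases ≈ PN × (exposed cases) = 0.27358 × 2321 ≈ 634.99.

about 635 cases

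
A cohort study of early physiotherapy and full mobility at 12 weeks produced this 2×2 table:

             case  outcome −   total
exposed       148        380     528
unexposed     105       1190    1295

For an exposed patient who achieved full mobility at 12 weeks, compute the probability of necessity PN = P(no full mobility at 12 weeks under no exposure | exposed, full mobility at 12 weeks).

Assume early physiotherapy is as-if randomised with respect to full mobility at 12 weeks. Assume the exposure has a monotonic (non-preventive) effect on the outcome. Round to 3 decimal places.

p₁ = P(outcome | exposed) = 148/528 = 0.2803
p₀ = P(outcome | unexposed) = 105/1295 = 0.081081
Under exogeneity and monotonicity, PN = (p₁ − p₀) / p₁.
PN = (0.2803 − 0.081081) / 0.2803 = 0.19922 / 0.2803 ≈ 0.7107

PN ≈ 0.711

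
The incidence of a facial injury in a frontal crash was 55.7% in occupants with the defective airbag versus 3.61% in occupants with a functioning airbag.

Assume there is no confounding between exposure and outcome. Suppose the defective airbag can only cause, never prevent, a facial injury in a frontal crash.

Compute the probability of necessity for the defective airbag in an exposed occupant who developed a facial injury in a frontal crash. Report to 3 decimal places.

p₁ = 0.557, p₀ = 0.0361.
Under exogeneity and monotonicity, PN = (p₁ − p₀) / p₁.
PN = (0.557 − 0.0361) / 0.557 = 0.5209 / 0.557 ≈ 0.9352

PN ≈ 0.935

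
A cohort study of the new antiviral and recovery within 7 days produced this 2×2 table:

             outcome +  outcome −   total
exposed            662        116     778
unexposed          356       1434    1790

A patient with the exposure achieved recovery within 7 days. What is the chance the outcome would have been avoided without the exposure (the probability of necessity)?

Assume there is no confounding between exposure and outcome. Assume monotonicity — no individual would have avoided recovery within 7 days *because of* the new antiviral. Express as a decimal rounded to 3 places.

p₁ = P(outcome | exposed) = 662/778 = 0.8509
p₀ = P(outcome | unexposed) = 356/1790 = 0.19888
Under exogeneity and monotonicity, PN = (p₁ − p₀) / p₁.
PN = (0.8509 − 0.19888) / 0.8509 = 0.65202 / 0.8509 ≈ 0.7663

PN ≈ 0.766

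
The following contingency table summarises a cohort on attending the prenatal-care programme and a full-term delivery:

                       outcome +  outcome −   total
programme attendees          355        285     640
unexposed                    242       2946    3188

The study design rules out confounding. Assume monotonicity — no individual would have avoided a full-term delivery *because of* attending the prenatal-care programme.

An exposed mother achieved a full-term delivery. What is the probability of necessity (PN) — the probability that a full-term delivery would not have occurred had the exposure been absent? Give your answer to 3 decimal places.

p₁ = P(outcome | exposed) = 355/640 = 0.55469
p₀ = P(outcome | unexposed) = 242/3188 = 0.07591
Under exogeneity and monotonicity, PN = (p₁ − p₀)/p₁.
PN = (0.55469 − 0.07591) / 0.55469 ≈ 0.8631

PN ≈ 0.863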